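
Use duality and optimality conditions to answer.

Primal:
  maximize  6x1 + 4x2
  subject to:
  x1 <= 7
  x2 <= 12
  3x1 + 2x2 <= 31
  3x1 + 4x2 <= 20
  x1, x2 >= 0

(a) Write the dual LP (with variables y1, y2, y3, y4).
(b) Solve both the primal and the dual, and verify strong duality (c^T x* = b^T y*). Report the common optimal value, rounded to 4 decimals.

The standard primal-dual pair for 'max c^T x s.t. A x <= b, x >= 0' is:
  Dual:  min b^T y  s.t.  A^T y >= c,  y >= 0.

So the dual LP is:
  minimize  7y1 + 12y2 + 31y3 + 20y4
  subject to:
    y1 + 3y3 + 3y4 >= 6
    y2 + 2y3 + 4y4 >= 4
    y1, y2, y3, y4 >= 0

Solving the primal: x* = (6.6667, 0).
  primal value c^T x* = 40.
Solving the dual: y* = (0, 0, 0, 2).
  dual value b^T y* = 40.
Strong duality: c^T x* = b^T y*. Confirmed.

40


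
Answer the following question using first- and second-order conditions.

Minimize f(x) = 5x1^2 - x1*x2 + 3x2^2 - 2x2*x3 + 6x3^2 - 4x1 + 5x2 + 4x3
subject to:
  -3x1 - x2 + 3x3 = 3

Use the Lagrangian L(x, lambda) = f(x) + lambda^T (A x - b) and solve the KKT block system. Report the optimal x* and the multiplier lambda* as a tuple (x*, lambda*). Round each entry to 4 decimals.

Form the Lagrangian:
  L(x, lambda) = (1/2) x^T Q x + c^T x + lambda^T (A x - b)
Stationarity (grad_x L = 0): Q x + c + A^T lambda = 0.
Primal feasibility: A x = b.

This gives the KKT block system:
  [ Q   A^T ] [ x     ]   [-c ]
  [ A    0  ] [ lambda ] = [ b ]

Solving the linear system:
  x*      = (-0.486, -1.3079, 0.078)
  lambda* = (-2.5174)
  f(x*)   = 1.6344

x* = (-0.486, -1.3079, 0.078), lambda* = (-2.5174)


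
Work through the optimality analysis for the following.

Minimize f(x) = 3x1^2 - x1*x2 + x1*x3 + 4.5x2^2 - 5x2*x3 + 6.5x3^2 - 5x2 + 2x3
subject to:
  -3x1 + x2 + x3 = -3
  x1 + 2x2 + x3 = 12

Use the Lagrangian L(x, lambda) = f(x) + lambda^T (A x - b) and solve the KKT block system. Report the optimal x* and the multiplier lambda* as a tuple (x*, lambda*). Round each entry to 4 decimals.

Form the Lagrangian:
  L(x, lambda) = (1/2) x^T Q x + c^T x + lambda^T (A x - b)
Stationarity (grad_x L = 0): Q x + c + A^T lambda = 0.
Primal feasibility: A x = b.

This gives the KKT block system:
  [ Q   A^T ] [ x     ]   [-c ]
  [ A    0  ] [ lambda ] = [ b ]

Solving the linear system:
  x*      = (2.8118, 3.753, 1.6823)
  lambda* = (1.7208, -9.6373)
  f(x*)   = 52.7048

x* = (2.8118, 3.753, 1.6823), lambda* = (1.7208, -9.6373)


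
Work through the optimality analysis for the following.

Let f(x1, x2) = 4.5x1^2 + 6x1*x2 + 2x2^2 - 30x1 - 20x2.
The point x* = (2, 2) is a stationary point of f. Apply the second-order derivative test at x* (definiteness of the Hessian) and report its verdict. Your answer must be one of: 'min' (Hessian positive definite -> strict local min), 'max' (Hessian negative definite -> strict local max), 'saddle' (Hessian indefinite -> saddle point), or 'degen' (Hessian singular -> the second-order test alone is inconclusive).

Compute the Hessian H = grad^2 f:
  H = [[9, 6], [6, 4]]
Verify stationarity: grad f(x*) = H x* + g = (0, 0).
Eigenvalues of H: 0, 13.
H has a zero eigenvalue (singular; positive semidefinite but not definite), so H is neither positive definite, negative definite, nor indefinite. The second-order test alone is inconclusive -> degen.
(Indeed, f is constant along the null direction of H through x*, so x* is not a strict local extremum.)

degen


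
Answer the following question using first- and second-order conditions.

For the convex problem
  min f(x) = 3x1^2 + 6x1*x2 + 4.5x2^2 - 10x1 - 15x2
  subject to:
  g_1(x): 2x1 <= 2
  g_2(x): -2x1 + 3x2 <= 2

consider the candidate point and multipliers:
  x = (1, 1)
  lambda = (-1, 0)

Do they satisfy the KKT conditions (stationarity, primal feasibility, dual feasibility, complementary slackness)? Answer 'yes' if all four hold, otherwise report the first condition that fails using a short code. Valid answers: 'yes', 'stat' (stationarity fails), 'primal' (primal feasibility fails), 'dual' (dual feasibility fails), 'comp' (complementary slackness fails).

Gradient of f: grad f(x) = Q x + c = (2, 0)
Constraint values g_i(x) = a_i^T x - b_i:
  g_1((1, 1)) = 0
  g_2((1, 1)) = -1
Stationarity residual: grad f(x) + sum_i lambda_i a_i = (0, 0)
  -> stationarity OK
Primal feasibility (all g_i <= 0): OK
Dual feasibility (all lambda_i >= 0): FAILS
Complementary slackness (lambda_i * g_i(x) = 0 for all i): OK

Verdict: the first failing condition is dual_feasibility -> dual.

dual


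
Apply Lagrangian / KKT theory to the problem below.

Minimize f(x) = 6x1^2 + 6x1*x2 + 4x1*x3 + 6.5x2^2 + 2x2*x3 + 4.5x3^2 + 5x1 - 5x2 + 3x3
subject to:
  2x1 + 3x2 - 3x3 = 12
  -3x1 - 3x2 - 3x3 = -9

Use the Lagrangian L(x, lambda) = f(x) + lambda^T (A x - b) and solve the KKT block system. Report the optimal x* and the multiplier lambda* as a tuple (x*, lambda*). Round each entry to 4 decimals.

Form the Lagrangian:
  L(x, lambda) = (1/2) x^T Q x + c^T x + lambda^T (A x - b)
Stationarity (grad_x L = 0): Q x + c + A^T lambda = 0.
Primal feasibility: A x = b.

This gives the KKT block system:
  [ Q   A^T ] [ x     ]   [-c ]
  [ A    0  ] [ lambda ] = [ b ]

Solving the linear system:
  x*      = (0.9365, 2.7196, -0.6561)
  lambda* = (-4.7302, 6.8236)
  f(x*)   = 53.6455

x* = (0.9365, 2.7196, -0.6561), lambda* = (-4.7302, 6.8236)


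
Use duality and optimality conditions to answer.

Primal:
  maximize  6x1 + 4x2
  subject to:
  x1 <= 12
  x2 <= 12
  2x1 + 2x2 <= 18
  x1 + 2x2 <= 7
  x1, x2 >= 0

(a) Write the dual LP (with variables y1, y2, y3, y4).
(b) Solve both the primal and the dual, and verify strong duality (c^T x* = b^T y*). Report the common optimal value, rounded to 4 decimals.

The standard primal-dual pair for 'max c^T x s.t. A x <= b, x >= 0' is:
  Dual:  min b^T y  s.t.  A^T y >= c,  y >= 0.

So the dual LP is:
  minimize  12y1 + 12y2 + 18y3 + 7y4
  subject to:
    y1 + 2y3 + y4 >= 6
    y2 + 2y3 + 2y4 >= 4
    y1, y2, y3, y4 >= 0

Solving the primal: x* = (7, 0).
  primal value c^T x* = 42.
Solving the dual: y* = (0, 0, 0, 6).
  dual value b^T y* = 42.
Strong duality: c^T x* = b^T y*. Confirmed.

42


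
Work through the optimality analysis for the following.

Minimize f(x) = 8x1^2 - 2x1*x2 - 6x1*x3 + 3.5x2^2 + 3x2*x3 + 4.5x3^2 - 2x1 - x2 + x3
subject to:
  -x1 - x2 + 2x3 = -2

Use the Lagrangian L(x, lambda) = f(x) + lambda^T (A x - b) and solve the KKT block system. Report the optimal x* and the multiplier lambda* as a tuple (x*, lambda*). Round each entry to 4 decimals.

Form the Lagrangian:
  L(x, lambda) = (1/2) x^T Q x + c^T x + lambda^T (A x - b)
Stationarity (grad_x L = 0): Q x + c + A^T lambda = 0.
Primal feasibility: A x = b.

This gives the KKT block system:
  [ Q   A^T ] [ x     ]   [-c ]
  [ A    0  ] [ lambda ] = [ b ]

Solving the linear system:
  x*      = (0.0673, 0.6599, -0.6364)
  lambda* = (1.5758)
  f(x*)   = 0.8603

x* = (0.0673, 0.6599, -0.6364), lambda* = (1.5758)


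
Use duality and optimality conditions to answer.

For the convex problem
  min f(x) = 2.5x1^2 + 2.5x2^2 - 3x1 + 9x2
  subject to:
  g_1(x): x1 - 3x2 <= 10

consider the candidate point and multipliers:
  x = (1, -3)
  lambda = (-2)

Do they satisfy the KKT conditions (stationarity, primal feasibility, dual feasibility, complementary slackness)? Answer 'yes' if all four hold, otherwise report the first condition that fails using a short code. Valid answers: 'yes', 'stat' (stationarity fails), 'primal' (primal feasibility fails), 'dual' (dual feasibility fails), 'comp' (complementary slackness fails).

Gradient of f: grad f(x) = Q x + c = (2, -6)
Constraint values g_i(x) = a_i^T x - b_i:
  g_1((1, -3)) = 0
Stationarity residual: grad f(x) + sum_i lambda_i a_i = (0, 0)
  -> stationarity OK
Primal feasibility (all g_i <= 0): OK
Dual feasibility (all lambda_i >= 0): FAILS
Complementary slackness (lambda_i * g_i(x) = 0 for all i): OK

Verdict: the first failing condition is dual_feasibility -> dual.

dual


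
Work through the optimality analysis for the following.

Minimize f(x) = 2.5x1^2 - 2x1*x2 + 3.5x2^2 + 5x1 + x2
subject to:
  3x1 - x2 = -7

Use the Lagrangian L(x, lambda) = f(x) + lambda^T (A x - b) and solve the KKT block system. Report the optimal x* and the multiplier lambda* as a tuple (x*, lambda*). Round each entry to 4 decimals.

Form the Lagrangian:
  L(x, lambda) = (1/2) x^T Q x + c^T x + lambda^T (A x - b)
Stationarity (grad_x L = 0): Q x + c + A^T lambda = 0.
Primal feasibility: A x = b.

This gives the KKT block system:
  [ Q   A^T ] [ x     ]   [-c ]
  [ A    0  ] [ lambda ] = [ b ]

Solving the linear system:
  x*      = (-2.5179, -0.5536)
  lambda* = (2.1607)
  f(x*)   = 0.9911

x* = (-2.5179, -0.5536), lambda* = (2.1607)


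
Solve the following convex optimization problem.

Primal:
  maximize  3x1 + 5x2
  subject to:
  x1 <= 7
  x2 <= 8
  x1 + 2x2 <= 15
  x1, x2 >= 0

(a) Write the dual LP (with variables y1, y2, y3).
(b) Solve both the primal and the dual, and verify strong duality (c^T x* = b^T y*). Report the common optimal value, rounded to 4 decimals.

The standard primal-dual pair for 'max c^T x s.t. A x <= b, x >= 0' is:
  Dual:  min b^T y  s.t.  A^T y >= c,  y >= 0.

So the dual LP is:
  minimize  7y1 + 8y2 + 15y3
  subject to:
    y1 + y3 >= 3
    y2 + 2y3 >= 5
    y1, y2, y3 >= 0

Solving the primal: x* = (7, 4).
  primal value c^T x* = 41.
Solving the dual: y* = (0.5, 0, 2.5).
  dual value b^T y* = 41.
Strong duality: c^T x* = b^T y*. Confirmed.

41


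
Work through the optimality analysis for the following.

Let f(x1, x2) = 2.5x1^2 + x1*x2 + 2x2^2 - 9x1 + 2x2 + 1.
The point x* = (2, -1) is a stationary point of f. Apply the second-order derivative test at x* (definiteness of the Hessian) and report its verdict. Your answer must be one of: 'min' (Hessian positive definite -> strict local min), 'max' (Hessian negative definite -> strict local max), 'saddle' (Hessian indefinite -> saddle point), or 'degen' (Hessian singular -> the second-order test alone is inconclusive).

Compute the Hessian H = grad^2 f:
  H = [[5, 1], [1, 4]]
Verify stationarity: grad f(x*) = H x* + g = (0, 0).
Eigenvalues of H: 3.382, 5.618.
Both eigenvalues > 0, so H is positive definite -> x* is a strict local min.

min


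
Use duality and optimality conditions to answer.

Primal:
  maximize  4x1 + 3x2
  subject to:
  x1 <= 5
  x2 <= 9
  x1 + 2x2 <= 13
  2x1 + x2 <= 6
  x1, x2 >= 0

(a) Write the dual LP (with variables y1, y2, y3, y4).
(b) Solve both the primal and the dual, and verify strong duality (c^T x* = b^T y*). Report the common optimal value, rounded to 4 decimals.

The standard primal-dual pair for 'max c^T x s.t. A x <= b, x >= 0' is:
  Dual:  min b^T y  s.t.  A^T y >= c,  y >= 0.

So the dual LP is:
  minimize  5y1 + 9y2 + 13y3 + 6y4
  subject to:
    y1 + y3 + 2y4 >= 4
    y2 + 2y3 + y4 >= 3
    y1, y2, y3, y4 >= 0

Solving the primal: x* = (0, 6).
  primal value c^T x* = 18.
Solving the dual: y* = (0, 0, 0, 3).
  dual value b^T y* = 18.
Strong duality: c^T x* = b^T y*. Confirmed.

18


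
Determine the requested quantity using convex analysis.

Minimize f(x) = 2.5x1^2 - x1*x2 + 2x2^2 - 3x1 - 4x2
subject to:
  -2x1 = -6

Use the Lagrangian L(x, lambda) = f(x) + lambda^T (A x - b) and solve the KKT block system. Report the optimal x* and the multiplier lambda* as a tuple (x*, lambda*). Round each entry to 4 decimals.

Form the Lagrangian:
  L(x, lambda) = (1/2) x^T Q x + c^T x + lambda^T (A x - b)
Stationarity (grad_x L = 0): Q x + c + A^T lambda = 0.
Primal feasibility: A x = b.

This gives the KKT block system:
  [ Q   A^T ] [ x     ]   [-c ]
  [ A    0  ] [ lambda ] = [ b ]

Solving the linear system:
  x*      = (3, 1.75)
  lambda* = (5.125)
  f(x*)   = 7.375

x* = (3, 1.75), lambda* = (5.125)


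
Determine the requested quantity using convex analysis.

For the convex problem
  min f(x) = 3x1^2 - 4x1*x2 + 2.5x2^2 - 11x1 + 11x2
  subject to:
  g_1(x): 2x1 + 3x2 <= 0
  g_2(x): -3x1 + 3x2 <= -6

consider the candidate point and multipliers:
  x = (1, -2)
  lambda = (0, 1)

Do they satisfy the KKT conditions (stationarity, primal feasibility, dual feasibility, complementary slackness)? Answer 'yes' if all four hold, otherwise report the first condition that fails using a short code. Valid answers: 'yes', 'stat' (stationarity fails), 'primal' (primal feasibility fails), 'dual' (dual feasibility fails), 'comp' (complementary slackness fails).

Gradient of f: grad f(x) = Q x + c = (3, -3)
Constraint values g_i(x) = a_i^T x - b_i:
  g_1((1, -2)) = -4
  g_2((1, -2)) = -3
Stationarity residual: grad f(x) + sum_i lambda_i a_i = (0, 0)
  -> stationarity OK
Primal feasibility (all g_i <= 0): OK
Dual feasibility (all lambda_i >= 0): OK
Complementary slackness (lambda_i * g_i(x) = 0 for all i): FAILS

Verdict: the first failing condition is complementary_slackness -> comp.

comp


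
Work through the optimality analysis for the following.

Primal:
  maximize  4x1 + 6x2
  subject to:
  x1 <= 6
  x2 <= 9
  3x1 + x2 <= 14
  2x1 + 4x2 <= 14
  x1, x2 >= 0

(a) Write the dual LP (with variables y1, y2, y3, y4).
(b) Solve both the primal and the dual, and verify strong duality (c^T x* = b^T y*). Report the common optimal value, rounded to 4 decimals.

The standard primal-dual pair for 'max c^T x s.t. A x <= b, x >= 0' is:
  Dual:  min b^T y  s.t.  A^T y >= c,  y >= 0.

So the dual LP is:
  minimize  6y1 + 9y2 + 14y3 + 14y4
  subject to:
    y1 + 3y3 + 2y4 >= 4
    y2 + y3 + 4y4 >= 6
    y1, y2, y3, y4 >= 0

Solving the primal: x* = (4.2, 1.4).
  primal value c^T x* = 25.2.
Solving the dual: y* = (0, 0, 0.4, 1.4).
  dual value b^T y* = 25.2.
Strong duality: c^T x* = b^T y*. Confirmed.

25.2


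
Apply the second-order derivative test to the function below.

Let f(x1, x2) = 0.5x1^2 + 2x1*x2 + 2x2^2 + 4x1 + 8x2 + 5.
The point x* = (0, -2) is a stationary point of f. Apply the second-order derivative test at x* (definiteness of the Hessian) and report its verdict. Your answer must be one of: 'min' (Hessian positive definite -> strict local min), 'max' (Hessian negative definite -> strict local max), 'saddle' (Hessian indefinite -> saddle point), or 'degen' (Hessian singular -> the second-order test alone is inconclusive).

Compute the Hessian H = grad^2 f:
  H = [[1, 2], [2, 4]]
Verify stationarity: grad f(x*) = H x* + g = (0, 0).
Eigenvalues of H: 0, 5.
H has a zero eigenvalue (singular; positive semidefinite but not definite), so H is neither positive definite, negative definite, nor indefinite. The second-order test alone is inconclusive -> degen.
(Indeed, f is constant along the null direction of H through x*, so x* is not a strict local extremum.)

degen


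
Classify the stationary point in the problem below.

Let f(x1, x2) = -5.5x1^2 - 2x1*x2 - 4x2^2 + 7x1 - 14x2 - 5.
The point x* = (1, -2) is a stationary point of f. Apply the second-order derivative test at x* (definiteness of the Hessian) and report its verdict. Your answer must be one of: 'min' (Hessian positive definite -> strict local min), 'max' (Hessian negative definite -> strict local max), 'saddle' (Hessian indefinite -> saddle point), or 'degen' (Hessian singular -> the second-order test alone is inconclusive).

Compute the Hessian H = grad^2 f:
  H = [[-11, -2], [-2, -8]]
Verify stationarity: grad f(x*) = H x* + g = (0, 0).
Eigenvalues of H: -12, -7.
Both eigenvalues < 0, so H is negative definite -> x* is a strict local max.

max


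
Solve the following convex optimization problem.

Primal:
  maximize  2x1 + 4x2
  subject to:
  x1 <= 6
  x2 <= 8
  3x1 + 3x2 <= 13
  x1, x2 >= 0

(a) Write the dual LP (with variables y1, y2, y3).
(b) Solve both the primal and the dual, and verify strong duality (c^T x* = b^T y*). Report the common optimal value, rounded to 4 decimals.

The standard primal-dual pair for 'max c^T x s.t. A x <= b, x >= 0' is:
  Dual:  min b^T y  s.t.  A^T y >= c,  y >= 0.

So the dual LP is:
  minimize  6y1 + 8y2 + 13y3
  subject to:
    y1 + 3y3 >= 2
    y2 + 3y3 >= 4
    y1, y2, y3 >= 0

Solving the primal: x* = (0, 4.3333).
  primal value c^T x* = 17.3333.
Solving the dual: y* = (0, 0, 1.3333).
  dual value b^T y* = 17.3333.
Strong duality: c^T x* = b^T y*. Confirmed.

17.3333


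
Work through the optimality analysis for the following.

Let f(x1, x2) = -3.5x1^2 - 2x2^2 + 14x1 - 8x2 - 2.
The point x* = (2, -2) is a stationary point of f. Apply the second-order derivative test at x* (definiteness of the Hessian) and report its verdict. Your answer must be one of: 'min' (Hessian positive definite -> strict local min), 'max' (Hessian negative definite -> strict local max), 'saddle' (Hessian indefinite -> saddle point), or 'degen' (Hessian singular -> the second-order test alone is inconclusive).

Compute the Hessian H = grad^2 f:
  H = [[-7, 0], [0, -4]]
Verify stationarity: grad f(x*) = H x* + g = (0, 0).
Eigenvalues of H: -7, -4.
Both eigenvalues < 0, so H is negative definite -> x* is a strict local max.

max


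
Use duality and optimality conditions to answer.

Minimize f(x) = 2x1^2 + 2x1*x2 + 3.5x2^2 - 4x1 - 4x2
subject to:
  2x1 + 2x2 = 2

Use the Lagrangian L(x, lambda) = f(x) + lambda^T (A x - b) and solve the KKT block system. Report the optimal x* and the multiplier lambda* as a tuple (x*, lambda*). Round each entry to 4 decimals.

Form the Lagrangian:
  L(x, lambda) = (1/2) x^T Q x + c^T x + lambda^T (A x - b)
Stationarity (grad_x L = 0): Q x + c + A^T lambda = 0.
Primal feasibility: A x = b.

This gives the KKT block system:
  [ Q   A^T ] [ x     ]   [-c ]
  [ A    0  ] [ lambda ] = [ b ]

Solving the linear system:
  x*      = (0.7143, 0.2857)
  lambda* = (0.2857)
  f(x*)   = -2.2857

x* = (0.7143, 0.2857), lambda* = (0.2857)


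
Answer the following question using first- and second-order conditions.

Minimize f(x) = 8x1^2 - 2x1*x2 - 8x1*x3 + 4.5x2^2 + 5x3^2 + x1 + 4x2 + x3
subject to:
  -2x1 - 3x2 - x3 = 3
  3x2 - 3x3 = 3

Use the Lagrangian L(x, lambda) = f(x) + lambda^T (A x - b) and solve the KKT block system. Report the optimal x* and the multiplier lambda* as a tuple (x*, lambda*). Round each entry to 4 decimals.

Form the Lagrangian:
  L(x, lambda) = (1/2) x^T Q x + c^T x + lambda^T (A x - b)
Stationarity (grad_x L = 0): Q x + c + A^T lambda = 0.
Primal feasibility: A x = b.

This gives the KKT block system:
  [ Q   A^T ] [ x     ]   [-c ]
  [ A    0  ] [ lambda ] = [ b ]

Solving the linear system:
  x*      = (-0.6911, -0.1545, -1.1545)
  lambda* = (-0.2561, -1.5867)
  f(x*)   = 1.5325

x* = (-0.6911, -0.1545, -1.1545), lambda* = (-0.2561, -1.5867)


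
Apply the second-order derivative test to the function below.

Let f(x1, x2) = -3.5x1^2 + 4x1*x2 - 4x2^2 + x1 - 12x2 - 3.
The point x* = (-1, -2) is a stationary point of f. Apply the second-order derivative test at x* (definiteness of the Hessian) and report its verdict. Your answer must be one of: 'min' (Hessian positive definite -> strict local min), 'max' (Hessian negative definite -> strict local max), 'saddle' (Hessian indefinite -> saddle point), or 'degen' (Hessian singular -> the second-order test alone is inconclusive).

Compute the Hessian H = grad^2 f:
  H = [[-7, 4], [4, -8]]
Verify stationarity: grad f(x*) = H x* + g = (0, 0).
Eigenvalues of H: -11.5311, -3.4689.
Both eigenvalues < 0, so H is negative definite -> x* is a strict local max.

max


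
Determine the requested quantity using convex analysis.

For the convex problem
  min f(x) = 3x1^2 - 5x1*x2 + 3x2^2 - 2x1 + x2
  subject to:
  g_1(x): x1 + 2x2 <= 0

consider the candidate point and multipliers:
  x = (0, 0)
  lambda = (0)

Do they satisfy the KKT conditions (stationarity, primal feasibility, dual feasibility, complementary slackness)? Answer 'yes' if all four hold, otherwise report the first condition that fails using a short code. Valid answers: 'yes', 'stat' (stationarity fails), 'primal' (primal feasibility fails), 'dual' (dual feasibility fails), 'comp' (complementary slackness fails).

Gradient of f: grad f(x) = Q x + c = (-2, 1)
Constraint values g_i(x) = a_i^T x - b_i:
  g_1((0, 0)) = 0
Stationarity residual: grad f(x) + sum_i lambda_i a_i = (-2, 1)
  -> stationarity FAILS
Primal feasibility (all g_i <= 0): OK
Dual feasibility (all lambda_i >= 0): OK
Complementary slackness (lambda_i * g_i(x) = 0 for all i): OK

Verdict: the first failing condition is stationarity -> stat.

stat


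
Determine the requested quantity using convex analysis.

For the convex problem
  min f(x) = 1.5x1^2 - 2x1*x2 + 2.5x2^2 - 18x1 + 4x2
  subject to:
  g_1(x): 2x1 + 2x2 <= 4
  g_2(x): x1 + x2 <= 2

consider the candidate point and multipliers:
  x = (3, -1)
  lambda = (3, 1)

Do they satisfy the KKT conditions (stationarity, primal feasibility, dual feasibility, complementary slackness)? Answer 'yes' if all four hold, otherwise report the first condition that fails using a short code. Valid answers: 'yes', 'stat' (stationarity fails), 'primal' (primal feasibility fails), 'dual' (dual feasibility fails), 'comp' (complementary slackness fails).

Gradient of f: grad f(x) = Q x + c = (-7, -7)
Constraint values g_i(x) = a_i^T x - b_i:
  g_1((3, -1)) = 0
  g_2((3, -1)) = 0
Stationarity residual: grad f(x) + sum_i lambda_i a_i = (0, 0)
  -> stationarity OK
Primal feasibility (all g_i <= 0): OK
Dual feasibility (all lambda_i >= 0): OK
Complementary slackness (lambda_i * g_i(x) = 0 for all i): OK

Verdict: yes, KKT holds.

yes


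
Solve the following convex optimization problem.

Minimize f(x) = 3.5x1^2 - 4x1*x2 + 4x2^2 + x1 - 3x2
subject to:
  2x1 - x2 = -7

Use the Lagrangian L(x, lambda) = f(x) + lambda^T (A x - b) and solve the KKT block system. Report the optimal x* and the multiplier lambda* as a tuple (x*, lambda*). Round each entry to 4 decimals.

Form the Lagrangian:
  L(x, lambda) = (1/2) x^T Q x + c^T x + lambda^T (A x - b)
Stationarity (grad_x L = 0): Q x + c + A^T lambda = 0.
Primal feasibility: A x = b.

This gives the KKT block system:
  [ Q   A^T ] [ x     ]   [-c ]
  [ A    0  ] [ lambda ] = [ b ]

Solving the linear system:
  x*      = (-3.4348, 0.1304)
  lambda* = (11.7826)
  f(x*)   = 39.3261

x* = (-3.4348, 0.1304), lambda* = (11.7826)


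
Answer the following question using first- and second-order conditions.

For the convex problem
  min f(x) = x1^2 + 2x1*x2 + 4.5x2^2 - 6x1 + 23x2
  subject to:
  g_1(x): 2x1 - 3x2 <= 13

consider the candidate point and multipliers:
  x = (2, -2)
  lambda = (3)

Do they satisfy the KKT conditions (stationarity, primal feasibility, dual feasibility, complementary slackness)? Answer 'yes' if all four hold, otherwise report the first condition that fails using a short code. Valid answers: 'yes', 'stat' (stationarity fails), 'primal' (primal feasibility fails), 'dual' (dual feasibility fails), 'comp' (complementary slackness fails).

Gradient of f: grad f(x) = Q x + c = (-6, 9)
Constraint values g_i(x) = a_i^T x - b_i:
  g_1((2, -2)) = -3
Stationarity residual: grad f(x) + sum_i lambda_i a_i = (0, 0)
  -> stationarity OK
Primal feasibility (all g_i <= 0): OK
Dual feasibility (all lambda_i >= 0): OK
Complementary slackness (lambda_i * g_i(x) = 0 for all i): FAILS

Verdict: the first failing condition is complementary_slackness -> comp.

comp


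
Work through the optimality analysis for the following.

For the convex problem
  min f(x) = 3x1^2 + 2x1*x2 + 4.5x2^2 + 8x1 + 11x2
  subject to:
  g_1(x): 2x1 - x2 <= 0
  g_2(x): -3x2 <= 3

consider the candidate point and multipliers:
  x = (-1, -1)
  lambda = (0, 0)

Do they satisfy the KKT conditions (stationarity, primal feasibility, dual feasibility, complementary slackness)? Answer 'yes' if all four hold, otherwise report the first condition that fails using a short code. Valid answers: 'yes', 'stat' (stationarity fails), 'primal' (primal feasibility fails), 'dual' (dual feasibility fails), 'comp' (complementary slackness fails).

Gradient of f: grad f(x) = Q x + c = (0, 0)
Constraint values g_i(x) = a_i^T x - b_i:
  g_1((-1, -1)) = -1
  g_2((-1, -1)) = 0
Stationarity residual: grad f(x) + sum_i lambda_i a_i = (0, 0)
  -> stationarity OK
Primal feasibility (all g_i <= 0): OK
Dual feasibility (all lambda_i >= 0): OK
Complementary slackness (lambda_i * g_i(x) = 0 for all i): OK

Verdict: yes, KKT holds.

yes


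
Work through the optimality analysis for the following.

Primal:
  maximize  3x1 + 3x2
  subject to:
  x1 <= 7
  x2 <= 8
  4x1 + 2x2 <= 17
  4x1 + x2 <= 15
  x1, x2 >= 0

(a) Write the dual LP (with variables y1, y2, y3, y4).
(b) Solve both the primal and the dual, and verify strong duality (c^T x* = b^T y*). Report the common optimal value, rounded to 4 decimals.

The standard primal-dual pair for 'max c^T x s.t. A x <= b, x >= 0' is:
  Dual:  min b^T y  s.t.  A^T y >= c,  y >= 0.

So the dual LP is:
  minimize  7y1 + 8y2 + 17y3 + 15y4
  subject to:
    y1 + 4y3 + 4y4 >= 3
    y2 + 2y3 + y4 >= 3
    y1, y2, y3, y4 >= 0

Solving the primal: x* = (0.25, 8).
  primal value c^T x* = 24.75.
Solving the dual: y* = (0, 1.5, 0.75, 0).
  dual value b^T y* = 24.75.
Strong duality: c^T x* = b^T y*. Confirmed.

24.75


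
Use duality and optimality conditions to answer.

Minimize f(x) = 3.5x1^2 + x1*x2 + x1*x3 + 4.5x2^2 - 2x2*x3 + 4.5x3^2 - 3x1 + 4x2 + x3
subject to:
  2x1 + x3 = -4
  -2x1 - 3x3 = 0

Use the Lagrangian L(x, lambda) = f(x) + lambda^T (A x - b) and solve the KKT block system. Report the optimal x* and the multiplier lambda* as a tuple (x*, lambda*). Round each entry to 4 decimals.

Form the Lagrangian:
  L(x, lambda) = (1/2) x^T Q x + c^T x + lambda^T (A x - b)
Stationarity (grad_x L = 0): Q x + c + A^T lambda = 0.
Primal feasibility: A x = b.

This gives the KKT block system:
  [ Q   A^T ] [ x     ]   [-c ]
  [ A    0  ] [ lambda ] = [ b ]

Solving the linear system:
  x*      = (-3, 0.3333, 2)
  lambda* = (23.9167, 13.0833)
  f(x*)   = 54

x* = (-3, 0.3333, 2), lambda* = (23.9167, 13.0833)


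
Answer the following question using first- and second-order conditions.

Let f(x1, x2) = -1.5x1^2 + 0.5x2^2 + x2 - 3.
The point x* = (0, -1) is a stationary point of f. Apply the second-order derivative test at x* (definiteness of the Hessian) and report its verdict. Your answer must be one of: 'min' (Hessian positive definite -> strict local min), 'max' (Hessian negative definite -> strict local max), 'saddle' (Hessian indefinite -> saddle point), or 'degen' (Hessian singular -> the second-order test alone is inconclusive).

Compute the Hessian H = grad^2 f:
  H = [[-3, 0], [0, 1]]
Verify stationarity: grad f(x*) = H x* + g = (0, 0).
Eigenvalues of H: -3, 1.
Eigenvalues have mixed signs, so H is indefinite -> x* is a saddle point.

saddle


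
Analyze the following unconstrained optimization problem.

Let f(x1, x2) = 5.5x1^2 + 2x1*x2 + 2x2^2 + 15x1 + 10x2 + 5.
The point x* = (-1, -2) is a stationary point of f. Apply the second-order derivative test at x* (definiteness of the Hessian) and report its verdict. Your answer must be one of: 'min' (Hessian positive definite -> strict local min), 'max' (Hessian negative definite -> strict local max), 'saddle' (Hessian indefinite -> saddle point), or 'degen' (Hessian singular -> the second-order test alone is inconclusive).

Compute the Hessian H = grad^2 f:
  H = [[11, 2], [2, 4]]
Verify stationarity: grad f(x*) = H x* + g = (0, 0).
Eigenvalues of H: 3.4689, 11.5311.
Both eigenvalues > 0, so H is positive definite -> x* is a strict local min.

min


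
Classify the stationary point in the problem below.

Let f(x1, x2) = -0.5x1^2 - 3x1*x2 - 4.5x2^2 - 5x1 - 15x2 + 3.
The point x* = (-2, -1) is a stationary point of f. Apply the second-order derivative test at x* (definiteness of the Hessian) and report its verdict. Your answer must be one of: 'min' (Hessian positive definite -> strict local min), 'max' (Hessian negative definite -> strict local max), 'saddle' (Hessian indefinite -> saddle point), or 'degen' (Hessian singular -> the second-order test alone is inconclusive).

Compute the Hessian H = grad^2 f:
  H = [[-1, -3], [-3, -9]]
Verify stationarity: grad f(x*) = H x* + g = (0, 0).
Eigenvalues of H: -10, 0.
H has a zero eigenvalue (singular; negative semidefinite but not definite), so H is neither positive definite, negative definite, nor indefinite. The second-order test alone is inconclusive -> degen.
(Indeed, f is constant along the null direction of H through x*, so x* is not a strict local extremum.)

degen


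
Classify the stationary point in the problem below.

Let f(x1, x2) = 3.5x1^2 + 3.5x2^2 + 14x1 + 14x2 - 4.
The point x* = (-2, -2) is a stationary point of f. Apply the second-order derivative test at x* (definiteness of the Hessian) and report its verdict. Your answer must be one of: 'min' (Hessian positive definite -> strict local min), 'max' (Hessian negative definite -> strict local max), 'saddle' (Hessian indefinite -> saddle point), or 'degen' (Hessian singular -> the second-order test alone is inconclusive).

Compute the Hessian H = grad^2 f:
  H = [[7, 0], [0, 7]]
Verify stationarity: grad f(x*) = H x* + g = (0, 0).
Eigenvalues of H: 7, 7.
Both eigenvalues > 0, so H is positive definite -> x* is a strict local min.

min


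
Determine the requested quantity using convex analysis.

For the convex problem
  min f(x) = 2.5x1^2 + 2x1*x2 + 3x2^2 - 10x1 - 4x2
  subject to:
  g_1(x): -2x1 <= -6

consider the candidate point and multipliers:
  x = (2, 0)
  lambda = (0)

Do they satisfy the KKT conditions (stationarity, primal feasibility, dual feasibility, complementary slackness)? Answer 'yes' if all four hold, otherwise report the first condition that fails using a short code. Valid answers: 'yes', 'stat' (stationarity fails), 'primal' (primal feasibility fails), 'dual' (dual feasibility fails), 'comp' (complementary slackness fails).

Gradient of f: grad f(x) = Q x + c = (0, 0)
Constraint values g_i(x) = a_i^T x - b_i:
  g_1((2, 0)) = 2
Stationarity residual: grad f(x) + sum_i lambda_i a_i = (0, 0)
  -> stationarity OK
Primal feasibility (all g_i <= 0): FAILS
Dual feasibility (all lambda_i >= 0): OK
Complementary slackness (lambda_i * g_i(x) = 0 for all i): OK

Verdict: the first failing condition is primal_feasibility -> primal.

primal


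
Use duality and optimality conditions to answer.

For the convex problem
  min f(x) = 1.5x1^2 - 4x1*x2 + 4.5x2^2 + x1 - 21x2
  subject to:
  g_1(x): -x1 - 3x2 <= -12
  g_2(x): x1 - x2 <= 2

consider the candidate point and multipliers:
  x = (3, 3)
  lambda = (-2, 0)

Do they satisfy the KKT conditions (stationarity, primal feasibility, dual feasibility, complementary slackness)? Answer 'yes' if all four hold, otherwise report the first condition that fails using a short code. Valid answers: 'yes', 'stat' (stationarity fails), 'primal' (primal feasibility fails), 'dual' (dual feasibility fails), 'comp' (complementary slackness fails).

Gradient of f: grad f(x) = Q x + c = (-2, -6)
Constraint values g_i(x) = a_i^T x - b_i:
  g_1((3, 3)) = 0
  g_2((3, 3)) = -2
Stationarity residual: grad f(x) + sum_i lambda_i a_i = (0, 0)
  -> stationarity OK
Primal feasibility (all g_i <= 0): OK
Dual feasibility (all lambda_i >= 0): FAILS
Complementary slackness (lambda_i * g_i(x) = 0 for all i): OK

Verdict: the first failing condition is dual_feasibility -> dual.

dual


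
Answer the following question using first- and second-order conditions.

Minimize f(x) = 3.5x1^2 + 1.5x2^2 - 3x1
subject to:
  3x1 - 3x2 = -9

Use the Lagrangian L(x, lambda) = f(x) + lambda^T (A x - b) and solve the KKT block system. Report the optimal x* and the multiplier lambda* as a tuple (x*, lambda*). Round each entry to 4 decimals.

Form the Lagrangian:
  L(x, lambda) = (1/2) x^T Q x + c^T x + lambda^T (A x - b)
Stationarity (grad_x L = 0): Q x + c + A^T lambda = 0.
Primal feasibility: A x = b.

This gives the KKT block system:
  [ Q   A^T ] [ x     ]   [-c ]
  [ A    0  ] [ lambda ] = [ b ]

Solving the linear system:
  x*      = (-0.6, 2.4)
  lambda* = (2.4)
  f(x*)   = 11.7

x* = (-0.6, 2.4), lambda* = (2.4)


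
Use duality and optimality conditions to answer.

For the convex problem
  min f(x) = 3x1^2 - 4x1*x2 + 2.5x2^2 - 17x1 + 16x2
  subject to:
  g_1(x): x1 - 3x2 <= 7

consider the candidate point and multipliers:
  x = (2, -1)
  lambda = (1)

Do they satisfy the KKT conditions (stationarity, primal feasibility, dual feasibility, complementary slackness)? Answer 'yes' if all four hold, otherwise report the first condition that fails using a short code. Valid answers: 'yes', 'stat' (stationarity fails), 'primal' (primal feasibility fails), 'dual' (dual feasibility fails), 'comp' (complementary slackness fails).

Gradient of f: grad f(x) = Q x + c = (-1, 3)
Constraint values g_i(x) = a_i^T x - b_i:
  g_1((2, -1)) = -2
Stationarity residual: grad f(x) + sum_i lambda_i a_i = (0, 0)
  -> stationarity OK
Primal feasibility (all g_i <= 0): OK
Dual feasibility (all lambda_i >= 0): OK
Complementary slackness (lambda_i * g_i(x) = 0 for all i): FAILS

Verdict: the first failing condition is complementary_slackness -> comp.

comp


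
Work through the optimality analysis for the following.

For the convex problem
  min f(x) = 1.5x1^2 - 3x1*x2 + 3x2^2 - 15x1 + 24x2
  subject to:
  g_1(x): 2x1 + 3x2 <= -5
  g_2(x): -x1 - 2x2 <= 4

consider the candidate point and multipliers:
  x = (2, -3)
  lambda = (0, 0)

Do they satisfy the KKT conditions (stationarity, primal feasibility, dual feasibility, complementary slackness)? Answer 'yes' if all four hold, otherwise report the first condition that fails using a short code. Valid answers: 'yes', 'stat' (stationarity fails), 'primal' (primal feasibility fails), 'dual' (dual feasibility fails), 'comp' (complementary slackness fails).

Gradient of f: grad f(x) = Q x + c = (0, 0)
Constraint values g_i(x) = a_i^T x - b_i:
  g_1((2, -3)) = 0
  g_2((2, -3)) = 0
Stationarity residual: grad f(x) + sum_i lambda_i a_i = (0, 0)
  -> stationarity OK
Primal feasibility (all g_i <= 0): OK
Dual feasibility (all lambda_i >= 0): OK
Complementary slackness (lambda_i * g_i(x) = 0 for all i): OK

Verdict: yes, KKT holds.

yes


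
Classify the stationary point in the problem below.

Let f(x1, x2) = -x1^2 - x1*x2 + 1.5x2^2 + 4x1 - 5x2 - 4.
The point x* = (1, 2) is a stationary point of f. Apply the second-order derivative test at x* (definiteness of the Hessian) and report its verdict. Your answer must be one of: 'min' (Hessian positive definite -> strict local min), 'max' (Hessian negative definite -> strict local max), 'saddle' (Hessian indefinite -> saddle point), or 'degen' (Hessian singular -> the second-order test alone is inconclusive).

Compute the Hessian H = grad^2 f:
  H = [[-2, -1], [-1, 3]]
Verify stationarity: grad f(x*) = H x* + g = (0, 0).
Eigenvalues of H: -2.1926, 3.1926.
Eigenvalues have mixed signs, so H is indefinite -> x* is a saddle point.

saddle


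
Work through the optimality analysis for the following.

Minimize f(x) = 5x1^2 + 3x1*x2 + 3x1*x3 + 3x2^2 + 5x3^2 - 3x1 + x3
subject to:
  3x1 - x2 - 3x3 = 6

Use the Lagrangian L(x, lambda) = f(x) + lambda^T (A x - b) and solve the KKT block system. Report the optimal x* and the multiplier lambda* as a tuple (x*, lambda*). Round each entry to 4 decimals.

Form the Lagrangian:
  L(x, lambda) = (1/2) x^T Q x + c^T x + lambda^T (A x - b)
Stationarity (grad_x L = 0): Q x + c + A^T lambda = 0.
Primal feasibility: A x = b.

This gives the KKT block system:
  [ Q   A^T ] [ x     ]   [-c ]
  [ A    0  ] [ lambda ] = [ b ]

Solving the linear system:
  x*      = (1.0413, -0.6954, -0.7269)
  lambda* = (-1.0485)
  f(x*)   = 1.2203

x* = (1.0413, -0.6954, -0.7269), lambda* = (-1.0485)


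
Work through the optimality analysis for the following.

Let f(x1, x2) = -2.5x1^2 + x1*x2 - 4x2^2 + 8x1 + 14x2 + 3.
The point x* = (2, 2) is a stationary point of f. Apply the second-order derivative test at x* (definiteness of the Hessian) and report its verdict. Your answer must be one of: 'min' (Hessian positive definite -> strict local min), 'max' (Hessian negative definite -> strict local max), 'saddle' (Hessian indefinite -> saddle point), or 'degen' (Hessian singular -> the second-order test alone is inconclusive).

Compute the Hessian H = grad^2 f:
  H = [[-5, 1], [1, -8]]
Verify stationarity: grad f(x*) = H x* + g = (0, 0).
Eigenvalues of H: -8.3028, -4.6972.
Both eigenvalues < 0, so H is negative definite -> x* is a strict local max.

max


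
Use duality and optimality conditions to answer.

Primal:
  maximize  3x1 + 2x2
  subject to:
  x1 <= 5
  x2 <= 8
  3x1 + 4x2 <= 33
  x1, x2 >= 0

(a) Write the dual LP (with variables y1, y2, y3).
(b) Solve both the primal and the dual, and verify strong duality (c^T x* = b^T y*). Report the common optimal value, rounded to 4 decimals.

The standard primal-dual pair for 'max c^T x s.t. A x <= b, x >= 0' is:
  Dual:  min b^T y  s.t.  A^T y >= c,  y >= 0.

So the dual LP is:
  minimize  5y1 + 8y2 + 33y3
  subject to:
    y1 + 3y3 >= 3
    y2 + 4y3 >= 2
    y1, y2, y3 >= 0

Solving the primal: x* = (5, 4.5).
  primal value c^T x* = 24.
Solving the dual: y* = (1.5, 0, 0.5).
  dual value b^T y* = 24.
Strong duality: c^T x* = b^T y*. Confirmed.

24


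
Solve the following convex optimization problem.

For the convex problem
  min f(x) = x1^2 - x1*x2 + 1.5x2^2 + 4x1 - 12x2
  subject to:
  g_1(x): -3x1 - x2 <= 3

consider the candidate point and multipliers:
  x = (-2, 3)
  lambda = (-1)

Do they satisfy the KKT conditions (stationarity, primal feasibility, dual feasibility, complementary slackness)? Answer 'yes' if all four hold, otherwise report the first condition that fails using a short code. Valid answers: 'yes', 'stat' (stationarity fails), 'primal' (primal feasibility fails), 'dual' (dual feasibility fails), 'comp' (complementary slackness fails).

Gradient of f: grad f(x) = Q x + c = (-3, -1)
Constraint values g_i(x) = a_i^T x - b_i:
  g_1((-2, 3)) = 0
Stationarity residual: grad f(x) + sum_i lambda_i a_i = (0, 0)
  -> stationarity OK
Primal feasibility (all g_i <= 0): OK
Dual feasibility (all lambda_i >= 0): FAILS
Complementary slackness (lambda_i * g_i(x) = 0 for all i): OK

Verdict: the first failing condition is dual_feasibility -> dual.

dual


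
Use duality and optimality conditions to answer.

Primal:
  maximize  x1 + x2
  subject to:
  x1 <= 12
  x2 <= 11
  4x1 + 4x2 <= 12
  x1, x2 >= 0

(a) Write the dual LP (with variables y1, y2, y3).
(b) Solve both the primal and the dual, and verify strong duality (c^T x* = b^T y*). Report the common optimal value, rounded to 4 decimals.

The standard primal-dual pair for 'max c^T x s.t. A x <= b, x >= 0' is:
  Dual:  min b^T y  s.t.  A^T y >= c,  y >= 0.

So the dual LP is:
  minimize  12y1 + 11y2 + 12y3
  subject to:
    y1 + 4y3 >= 1
    y2 + 4y3 >= 1
    y1, y2, y3 >= 0

Solving the primal: x* = (3, 0).
  primal value c^T x* = 3.
Solving the dual: y* = (0, 0, 0.25).
  dual value b^T y* = 3.
Strong duality: c^T x* = b^T y*. Confirmed.

3


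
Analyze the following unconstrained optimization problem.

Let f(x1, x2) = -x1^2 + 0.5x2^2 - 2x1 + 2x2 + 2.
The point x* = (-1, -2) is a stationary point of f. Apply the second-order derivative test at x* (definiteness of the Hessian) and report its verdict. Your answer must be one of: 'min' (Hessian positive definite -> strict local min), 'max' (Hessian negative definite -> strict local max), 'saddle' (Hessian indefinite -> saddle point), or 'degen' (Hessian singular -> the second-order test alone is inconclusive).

Compute the Hessian H = grad^2 f:
  H = [[-2, 0], [0, 1]]
Verify stationarity: grad f(x*) = H x* + g = (0, 0).
Eigenvalues of H: -2, 1.
Eigenvalues have mixed signs, so H is indefinite -> x* is a saddle point.

saddle


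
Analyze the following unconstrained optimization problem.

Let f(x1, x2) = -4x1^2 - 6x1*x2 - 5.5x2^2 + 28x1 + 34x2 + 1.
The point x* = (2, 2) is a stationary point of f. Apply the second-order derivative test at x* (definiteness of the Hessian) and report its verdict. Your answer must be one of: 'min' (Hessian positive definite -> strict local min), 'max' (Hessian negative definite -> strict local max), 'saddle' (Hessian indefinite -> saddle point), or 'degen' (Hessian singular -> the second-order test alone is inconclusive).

Compute the Hessian H = grad^2 f:
  H = [[-8, -6], [-6, -11]]
Verify stationarity: grad f(x*) = H x* + g = (0, 0).
Eigenvalues of H: -15.6847, -3.3153.
Both eigenvalues < 0, so H is negative definite -> x* is a strict local max.

max
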